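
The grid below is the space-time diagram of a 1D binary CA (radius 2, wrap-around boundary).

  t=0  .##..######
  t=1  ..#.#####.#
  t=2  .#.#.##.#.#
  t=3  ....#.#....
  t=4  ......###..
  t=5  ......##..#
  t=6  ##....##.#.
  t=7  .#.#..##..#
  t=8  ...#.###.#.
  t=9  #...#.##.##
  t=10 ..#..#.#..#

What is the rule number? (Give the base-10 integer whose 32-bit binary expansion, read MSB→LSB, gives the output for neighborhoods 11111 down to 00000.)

  nb #####: next=#  (t=0,i=7, bit31=1)
  nb ####.: next=.  (t=0,i=9, bit30=0)
  nb ###.#: next=#  (t=0,i=10, bit29=1)
  nb ###..: next=.  (t=4,i=8, bit28=0)
  nb ##.##: next=.  (t=0,i=0, bit27=0)
  nb ##.#.: next=.  (t=1,i=9, bit26=0)
  nb ##..#: next=.  (t=0,i=3, bit25=0)
  nb ##...: next=.  (t=4,i=9, bit24=0)
  nb #.###: next=.  (t=1,i=4, bit23=0)
  nb #.##.: next=.  (t=0,i=1, bit22=0)
  nb #.#.#: next=.  (t=2,i=1, bit21=0)
  nb #.#..: next=#  (t=1,i=10, bit20=1)
  nb #..##: next=#  (t=0,i=4, bit19=1)
  nb #..#.: next=#  (t=1,i=1, bit18=1)
  nb #...#: next=#  (t=9,i=2, bit17=1)
  nb #....: next=#  (t=3,i=8, bit16=1)
  nb .####: next=#  (t=0,i=6, bit15=1)
  nb .###.: next=#  (t=4,i=7, bit14=1)
  nb .##.#: next=#  (t=2,i=6, bit13=1)
  nb .##..: next=#  (t=0,i=2, bit12=1)
  nb .#.##: next=#  (t=1,i=3, bit11=1)
  nb .#.#.: next=.  (t=2,i=0, bit10=0)
  nb .#..#: next=.  (t=1,i=0, bit9=0)
  nb .#...: next=#  (t=3,i=7, bit8=1)
  nb ..###: next=#  (t=0,i=5, bit7=1)
  nb ..##.: next=#  (t=5,i=6, bit6=1)
  nb ..#.#: next=.  (t=1,i=2, bit5=0)
  nb ..#..: next=.  (t=5,i=10, bit4=0)
  nb ...##: next=.  (t=4,i=5, bit3=0)
  nb ...#.: next=.  (t=3,i=3, bit2=0)
  nb ....#: next=.  (t=3,i=2, bit1=0)
  nb .....: next=.  (t=3,i=0, bit0=0)
  bits 10100000000111111111100111000000 = 2686450112

2686450112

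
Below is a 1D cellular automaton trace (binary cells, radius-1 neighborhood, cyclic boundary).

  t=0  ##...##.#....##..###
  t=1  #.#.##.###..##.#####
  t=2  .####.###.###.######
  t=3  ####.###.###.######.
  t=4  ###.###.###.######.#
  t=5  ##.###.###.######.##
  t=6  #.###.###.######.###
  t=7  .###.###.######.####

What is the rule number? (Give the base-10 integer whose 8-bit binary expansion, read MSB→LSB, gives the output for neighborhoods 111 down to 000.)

190

  ###|#  b7=1 t=0,i=0
  ##.|.  b6=0 t=0,i=1
  #.#|#  b5=1 t=0,i=7
  #..|#  b4=1 t=0,i=2
  .##|#  b3=1 t=0,i=5
  .#.|#  b2=1 t=0,i=8
  ..#|#  b1=1 t=0,i=4
  ...|.  b0=0 t=0,i=3
  bits 10111110 = 190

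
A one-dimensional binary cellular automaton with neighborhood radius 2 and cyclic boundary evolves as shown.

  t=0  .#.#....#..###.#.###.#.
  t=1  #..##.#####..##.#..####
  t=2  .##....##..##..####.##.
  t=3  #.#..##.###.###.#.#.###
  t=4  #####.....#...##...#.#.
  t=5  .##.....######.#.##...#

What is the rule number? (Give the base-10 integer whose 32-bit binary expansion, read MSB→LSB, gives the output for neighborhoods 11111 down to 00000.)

  ##### -> #   bit 31 = 1  t=1,i=8
  ####. -> .   bit 30 = 0  t=1,i=9
  ###.# -> #   bit 29 = 1  t=0,i=13
  ###.. -> .   bit 28 = 0  t=1,i=0
  ##.## -> .   bit 27 = 0  t=1,i=5
  ##.#. -> #   bit 26 = 1  t=0,i=14
  ##..# -> #   bit 25 = 1  t=1,i=1
  ##... -> .   bit 24 = 0  t=2,i=3
  #.### -> .   bit 23 = 0  t=0,i=17
  #.##. -> #   bit 22 = 1  t=2,i=20
  #.#.# -> .   bit 21 = 0  t=0,i=15
  #.#.. -> #   bit 20 = 1  t=0,i=3
  #..## -> #   bit 19 = 1  t=0,i=10
  #..#. -> #   bit 18 = 1  t=0,i=0
  #...# -> #   bit 17 = 1  t=4,i=12
  #.... -> .   bit 16 = 0  t=0,i=5
  .#### -> #   bit 15 = 1  t=1,i=7
  .###. -> .   bit 14 = 0  t=0,i=12
  .##.# -> .   bit 13 = 0  t=1,i=4
  .##.. -> #   bit 12 = 1  t=2,i=2
  .#.## -> #   bit 11 = 1  t=0,i=16
  .#.#. -> .   bit 10 = 0  t=0,i=2
  .#..# -> #   bit 9 = 1  t=0,i=9
  .#... -> #   bit 8 = 1  t=0,i=4
  ..### -> .   bit 7 = 0  t=0,i=11
  ..##. -> .   bit 6 = 0  t=1,i=3
  ..#.# -> .   bit 5 = 0  t=0,i=1
  ..#.. -> #   bit 4 = 1  t=0,i=8
  ...## -> #   bit 3 = 1  t=2,i=6
  ...#. -> #   bit 2 = 1  t=0,i=7
  ....# -> #   bit 1 = 1  t=0,i=6
  ..... -> .   bit 0 = 0  t=4,i=7
  bits 10100110010111101001101100011110 = 2791217950

2791217950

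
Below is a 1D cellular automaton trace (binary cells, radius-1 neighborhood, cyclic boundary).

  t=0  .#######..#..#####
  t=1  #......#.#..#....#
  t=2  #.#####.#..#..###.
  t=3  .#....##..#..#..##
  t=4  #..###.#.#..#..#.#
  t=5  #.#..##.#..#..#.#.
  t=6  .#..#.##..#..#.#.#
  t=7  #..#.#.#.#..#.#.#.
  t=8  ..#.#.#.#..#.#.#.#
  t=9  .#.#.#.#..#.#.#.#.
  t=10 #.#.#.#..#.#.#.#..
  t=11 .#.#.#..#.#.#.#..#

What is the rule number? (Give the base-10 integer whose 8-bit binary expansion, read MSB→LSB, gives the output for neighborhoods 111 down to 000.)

  nb ###: next=.  (t=0,i=2, bit7=0)
  nb ##.: next=#  (t=0,i=7, bit6=1)
  nb #.#: next=#  (t=0,i=0, bit5=1)
  nb #..: next=.  (t=0,i=8, bit4=0)
  nb .##: next=.  (t=0,i=1, bit3=0)
  nb .#.: next=.  (t=0,i=10, bit2=0)
  nb ..#: next=#  (t=0,i=9, bit1=1)
  nb ...: next=#  (t=1,i=2, bit0=1)
  bits 01100011 = 99

99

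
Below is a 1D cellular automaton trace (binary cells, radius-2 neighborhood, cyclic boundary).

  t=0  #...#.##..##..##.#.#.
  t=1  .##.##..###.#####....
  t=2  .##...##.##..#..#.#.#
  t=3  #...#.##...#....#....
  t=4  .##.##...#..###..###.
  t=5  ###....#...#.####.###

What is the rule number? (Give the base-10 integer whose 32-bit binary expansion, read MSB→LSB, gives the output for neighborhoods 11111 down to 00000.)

  nb #####: next=.  (t=1,i=14, bit31=0)
  nb ####.: next=.  (t=1,i=15, bit30=0)
  nb ###.#: next=#  (t=1,i=10, bit29=1)
  nb ###..: next=#  (t=1,i=16, bit28=1)
  nb ##.##: next=.  (t=1,i=3, bit27=0)
  nb ##.#.: next=#  (t=0,i=16, bit26=1)
  nb ##..#: next=#  (t=0,i=8, bit25=1)
  nb ##...: next=.  (t=1,i=17, bit24=0)
  nb #.###: next=.  (t=1,i=12, bit23=0)
  nb #.##.: next=.  (t=0,i=6, bit22=0)
  nb #.#.#: next=.  (t=0,i=17, bit21=0)
  nb #.#..: next=.  (t=0,i=0, bit20=0)
  nb #..##: next=#  (t=0,i=9, bit19=1)
  nb #..#.: next=.  (t=2,i=12, bit18=0)
  nb #...#: next=#  (t=0,i=2, bit17=1)
  nb #....: next=#  (t=1,i=18, bit16=1)
  nb .####: next=#  (t=1,i=13, bit15=1)
  nb .###.: next=#  (t=1,i=9, bit14=1)
  nb .##.#: next=#  (t=0,i=15, bit13=1)
  nb .##..: next=.  (t=0,i=7, bit12=0)
  nb .#.##: next=#  (t=0,i=5, bit11=1)
  nb .#.#.: next=.  (t=0,i=18, bit10=0)
  nb .#..#: next=.  (t=2,i=14, bit9=0)
  nb .#...: next=#  (t=0,i=1, bit8=1)
  nb ..###: next=.  (t=1,i=8, bit7=0)
  nb ..##.: next=#  (t=0,i=10, bit6=1)
  nb ..#.#: next=#  (t=0,i=4, bit5=1)
  nb ..#..: next=.  (t=2,i=13, bit4=0)
  nb ...##: next=.  (t=1,i=0, bit3=0)
  nb ...#.: next=.  (t=0,i=3, bit2=0)
  nb ....#: next=#  (t=1,i=20, bit1=1)
  nb .....: next=.  (t=1,i=19, bit0=0)
  bits 00110110000010111110100101100010 = 906750306

906750306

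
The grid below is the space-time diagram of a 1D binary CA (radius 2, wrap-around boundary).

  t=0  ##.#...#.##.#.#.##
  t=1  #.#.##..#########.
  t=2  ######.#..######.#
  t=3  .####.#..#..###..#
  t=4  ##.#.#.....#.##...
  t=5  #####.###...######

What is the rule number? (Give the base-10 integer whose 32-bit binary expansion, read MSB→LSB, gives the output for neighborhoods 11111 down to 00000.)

3588980041

  [31] ##### => #  t=1,i=10
  [30] ####. => #  t=0,i=0
  [29] ###.# => .  t=0,i=1
  [28] ###.. => #  t=3,i=14
  [27] ##.## => .  t=2,i=16
  [26] ##.#. => #  t=0,i=2
  [25] ##..# => .  t=1,i=6
  [24] ##... => #  t=4,i=15
  [23] #.### => #  t=0,i=16
  [22] #.##. => #  t=0,i=9
  [21] #.#.# => #  t=0,i=12
  [20] #.#.. => .  t=0,i=3
  [19] #..## => #  t=1,i=7
  [18] #..#. => .  t=3,i=8
  [17] #...# => #  t=0,i=5
  [16] #.... => #  t=4,i=7
  [15] .#### => .  t=0,i=17
  [14] .###. => #  t=3,i=13
  [13] .##.# => #  t=0,i=10
  [12] .##.. => #  t=1,i=5
  [11] .#.## => #  t=0,i=8
  [10] .#.#. => #  t=0,i=13
  [9] .#..# => .  t=2,i=8
  [8] .#... => #  t=0,i=4
  [7] ..### => .  t=1,i=8
  [6] ..##. => #  t=4,i=0
  [5] ..#.# => .  t=0,i=7
  [4] ..#.. => .  t=3,i=9
  [3] ...## => #  t=4,i=17
  [2] ...#. => .  t=0,i=6
  [1] ....# => .  t=4,i=9
  [0] ..... => #  t=4,i=8
  bits 11010101111010110111110101001001 = 3588980041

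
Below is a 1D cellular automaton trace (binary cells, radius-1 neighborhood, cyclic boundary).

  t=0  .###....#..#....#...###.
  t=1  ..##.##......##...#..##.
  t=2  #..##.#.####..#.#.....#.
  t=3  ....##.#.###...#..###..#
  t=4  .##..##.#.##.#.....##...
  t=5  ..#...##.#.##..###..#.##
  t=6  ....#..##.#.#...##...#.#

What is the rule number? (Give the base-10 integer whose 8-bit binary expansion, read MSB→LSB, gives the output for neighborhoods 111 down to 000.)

225

  nb ###: next=#  (t=0,i=2, bit7=1)
  nb ##.: next=#  (t=0,i=3, bit6=1)
  nb #.#: next=#  (t=1,i=4, bit5=1)
  nb #..: next=.  (t=0,i=4, bit4=0)
  nb .##: next=.  (t=0,i=1, bit3=0)
  nb .#.: next=.  (t=0,i=8, bit2=0)
  nb ..#: next=.  (t=0,i=0, bit1=0)
  nb ...: next=#  (t=0,i=5, bit0=1)
  bits 11100001 = 225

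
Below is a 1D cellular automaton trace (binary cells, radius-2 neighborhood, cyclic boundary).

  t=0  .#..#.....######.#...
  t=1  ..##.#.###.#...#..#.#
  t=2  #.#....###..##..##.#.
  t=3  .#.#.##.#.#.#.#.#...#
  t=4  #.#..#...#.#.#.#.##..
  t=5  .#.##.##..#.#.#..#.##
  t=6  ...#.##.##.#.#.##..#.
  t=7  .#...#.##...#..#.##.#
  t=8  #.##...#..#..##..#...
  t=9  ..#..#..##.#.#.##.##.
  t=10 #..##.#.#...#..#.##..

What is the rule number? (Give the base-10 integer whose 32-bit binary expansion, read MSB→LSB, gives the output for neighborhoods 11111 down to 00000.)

717670219

  ##### -> .   bit 31 = 0  t=0,i=12
  ####. -> .   bit 30 = 0  t=0,i=14
  ###.# -> #   bit 29 = 1  t=0,i=15
  ###.. -> .   bit 28 = 0  t=2,i=9
  ##.## -> #   bit 27 = 1  t=5,i=5
  ##.#. -> .   bit 26 = 0  t=0,i=16
  ##..# -> #   bit 25 = 1  t=2,i=10
  ##... -> .   bit 24 = 0  t=7,i=9
  #.### -> #   bit 23 = 1  t=1,i=7
  #.##. -> #   bit 22 = 1  t=3,i=5
  #.#.# -> .   bit 21 = 0  t=1,i=5
  #.#.. -> .   bit 20 = 0  t=0,i=17
  #..## -> .   bit 19 = 0  t=1,i=1
  #..#. -> #   bit 18 = 1  t=0,i=3
  #...# -> #   bit 17 = 1  t=1,i=13
  #.... -> .   bit 16 = 0  t=0,i=6
  .#### -> #   bit 15 = 1  t=0,i=11
  .###. -> #   bit 14 = 1  t=1,i=8
  .##.# -> .   bit 13 = 0  t=1,i=3
  .##.. -> .   bit 12 = 0  t=2,i=13
  .#.## -> .   bit 11 = 0  t=1,i=6
  .#.#. -> #   bit 10 = 1  t=1,i=19
  .#..# -> #   bit 9 = 1  t=0,i=2
  .#... -> #   bit 8 = 1  t=0,i=5
  ..### -> .   bit 7 = 0  t=0,i=10
  ..##. -> #   bit 6 = 1  t=1,i=2
  ..#.# -> .   bit 5 = 0  t=1,i=18
  ..#.. -> .   bit 4 = 0  t=0,i=1
  ...## -> #   bit 3 = 1  t=0,i=9
  ...#. -> .   bit 2 = 0  t=0,i=0
  ....# -> #   bit 1 = 1  t=0,i=8
  ..... -> #   bit 0 = 1  t=0,i=7
  bits 00101010110001101100011101001011 = 717670219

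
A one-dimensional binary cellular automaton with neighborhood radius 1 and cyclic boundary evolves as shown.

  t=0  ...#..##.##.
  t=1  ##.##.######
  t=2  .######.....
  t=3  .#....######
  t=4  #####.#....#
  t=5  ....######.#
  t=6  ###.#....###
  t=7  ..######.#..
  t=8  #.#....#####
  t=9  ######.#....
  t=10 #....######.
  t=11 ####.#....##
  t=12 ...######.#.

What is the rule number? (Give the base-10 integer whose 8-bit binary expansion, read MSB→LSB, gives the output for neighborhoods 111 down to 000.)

125

  ### -> .   bit 7 = 0  t=1,i=0
  ##. -> #   bit 6 = 1  t=0,i=7
  #.# -> #   bit 5 = 1  t=0,i=8
  #.. -> #   bit 4 = 1  t=0,i=4
  .## -> #   bit 3 = 1  t=0,i=6
  .#. -> #   bit 2 = 1  t=0,i=3
  ..# -> .   bit 1 = 0  t=0,i=2
  ... -> #   bit 0 = 1  t=0,i=0
  bits 01111101 = 125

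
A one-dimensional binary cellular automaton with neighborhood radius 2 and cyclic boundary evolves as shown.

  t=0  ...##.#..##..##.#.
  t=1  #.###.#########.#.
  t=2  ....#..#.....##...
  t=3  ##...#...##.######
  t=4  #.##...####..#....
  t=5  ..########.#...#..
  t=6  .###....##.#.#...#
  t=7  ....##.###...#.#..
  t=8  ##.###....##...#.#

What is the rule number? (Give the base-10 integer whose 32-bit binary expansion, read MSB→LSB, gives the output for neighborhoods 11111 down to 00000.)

1666953929

  [31] ##### => .  t=1,i=8
  [30] ####. => #  t=1,i=13
  [29] ###.# => #  t=1,i=4
  [28] ###.. => .  t=3,i=1
  [27] ##.## => .  t=1,i=5
  [26] ##.#. => .  t=0,i=5
  [25] ##..# => #  t=0,i=11
  [24] ##... => #  t=2,i=15
  [23] #.### => .  t=1,i=2
  [22] #.##. => #  t=4,i=2
  [21] #.#.# => .  t=1,i=0
  [20] #.#.. => #  t=0,i=6
  [19] #..## => #  t=0,i=8
  [18] #..#. => .  t=2,i=6
  [17] #...# => #  t=3,i=3
  [16] #.... => #  t=0,i=0
  [15] .#### => #  t=1,i=7
  [14] .###. => .  t=1,i=3
  [13] .##.# => #  t=0,i=4
  [12] .##.. => #  t=0,i=10
  [11] .#.## => .  t=1,i=1
  [10] .#.#. => .  t=1,i=17
  [9] .#..# => #  t=0,i=7
  [8] .#... => .  t=0,i=17
  [7] ..### => #  t=4,i=7
  [6] ..##. => #  t=0,i=3
  [5] ..#.# => .  t=4,i=0
  [4] ..#.. => .  t=2,i=4
  [3] ...## => #  t=0,i=2
  [2] ...#. => .  t=2,i=3
  [1] ....# => .  t=0,i=1
  [0] ..... => #  t=2,i=0
  bits 01100011010110111011001011001001 = 1666953929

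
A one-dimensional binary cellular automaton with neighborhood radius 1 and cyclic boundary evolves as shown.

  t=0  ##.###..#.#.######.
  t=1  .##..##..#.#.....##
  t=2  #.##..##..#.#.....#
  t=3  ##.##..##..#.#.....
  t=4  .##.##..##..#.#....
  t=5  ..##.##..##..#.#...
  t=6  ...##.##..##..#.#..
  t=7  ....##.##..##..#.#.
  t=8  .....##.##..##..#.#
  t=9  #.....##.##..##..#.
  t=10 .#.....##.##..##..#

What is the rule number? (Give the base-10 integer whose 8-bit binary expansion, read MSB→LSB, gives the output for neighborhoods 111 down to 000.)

  ###|.  b7=0 t=0,i=4
  ##.|#  b6=1 t=0,i=1
  #.#|#  b5=1 t=0,i=2
  #..|#  b4=1 t=0,i=6
  .##|.  b3=0 t=0,i=0
  .#.|.  b2=0 t=0,i=8
  ..#|.  b1=0 t=0,i=7
  ...|.  b0=0 t=1,i=13
  bits 01110000 = 112

112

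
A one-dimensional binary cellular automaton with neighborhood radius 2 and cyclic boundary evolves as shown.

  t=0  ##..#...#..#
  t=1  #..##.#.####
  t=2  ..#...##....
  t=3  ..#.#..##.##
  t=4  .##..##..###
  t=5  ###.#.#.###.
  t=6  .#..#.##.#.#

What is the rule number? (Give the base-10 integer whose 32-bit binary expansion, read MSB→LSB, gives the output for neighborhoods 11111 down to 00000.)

  #####|.  b31=0 t=1,i=10
  ####.|.  b30=0 t=1,i=11
  ###.#|.  b29=0 t=4,i=11
  ###..|.  b28=0 t=0,i=1
  ##.##|#  b27=1 t=3,i=9
  ##.#.|.  b26=0 t=1,i=5
  ##..#|.  b25=0 t=0,i=2
  ##...|#  b24=1 t=2,i=8
  #.###|.  b23=0 t=1,i=8
  #.##.|#  b22=1 t=3,i=10
  #.#.#|#  b21=1 t=1,i=6
  #.#..|.  b20=0 t=3,i=4
  #..##|#  b19=1 t=0,i=10
  #..#.|#  b18=1 t=0,i=3
  #...#|#  b17=1 t=0,i=6
  #....|.  b16=0 t=2,i=9
  .####|.  b15=0 t=1,i=9
  .###.|#  b14=1 t=0,i=0
  .##.#|.  b13=0 t=1,i=4
  .##..|#  b12=1 t=2,i=7
  .#.##|#  b11=1 t=1,i=7
  .#.#.|.  b10=0 t=3,i=3
  .#..#|#  b9=1 t=0,i=9
  .#...|.  b8=0 t=0,i=5
  ..###|#  b7=1 t=0,i=11
  ..##.|.  b6=0 t=1,i=3
  ..#.#|#  b5=1 t=3,i=2
  ..#..|#  b4=1 t=0,i=4
  ...##|.  b3=0 t=2,i=5
  ...#.|.  b2=0 t=0,i=7
  ....#|.  b1=0 t=2,i=0
  .....|#  b0=1 t=2,i=10
  bits 00001001011011100101101010110001 = 158227121

158227121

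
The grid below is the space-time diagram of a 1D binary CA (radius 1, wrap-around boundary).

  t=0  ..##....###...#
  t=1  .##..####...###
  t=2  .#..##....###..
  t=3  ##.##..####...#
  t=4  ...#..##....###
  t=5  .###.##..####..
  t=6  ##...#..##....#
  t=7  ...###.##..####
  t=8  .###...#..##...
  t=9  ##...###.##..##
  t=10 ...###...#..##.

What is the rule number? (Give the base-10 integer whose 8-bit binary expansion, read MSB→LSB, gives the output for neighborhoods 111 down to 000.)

  ###|.  b7=0 t=0,i=9
  ##.|.  b6=0 t=0,i=3
  #.#|.  b5=0 t=1,i=0
  #..|.  b4=0 t=0,i=0
  .##|#  b3=1 t=0,i=2
  .#.|#  b2=1 t=0,i=14
  ..#|#  b1=1 t=0,i=1
  ...|#  b0=1 t=0,i=5
  bits 00001111 = 15

15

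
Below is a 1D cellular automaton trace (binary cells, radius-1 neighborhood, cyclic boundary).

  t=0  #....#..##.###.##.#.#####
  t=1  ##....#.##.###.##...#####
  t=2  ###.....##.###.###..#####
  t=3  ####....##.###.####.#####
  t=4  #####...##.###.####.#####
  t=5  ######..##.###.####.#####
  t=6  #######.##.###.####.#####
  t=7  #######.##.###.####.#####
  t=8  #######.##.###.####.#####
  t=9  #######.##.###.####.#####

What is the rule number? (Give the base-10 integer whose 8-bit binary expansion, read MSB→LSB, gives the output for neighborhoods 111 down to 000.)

216

  ### -> #   bit 7 = 1  t=0,i=12
  ##. -> #   bit 6 = 1  t=0,i=0
  #.# -> .   bit 5 = 0  t=0,i=10
  #.. -> #   bit 4 = 1  t=0,i=1
  .## -> #   bit 3 = 1  t=0,i=8
  .#. -> .   bit 2 = 0  t=0,i=5
  ..# -> .   bit 1 = 0  t=0,i=4
  ... -> .   bit 0 = 0  t=0,i=2
  bits 11011000 = 216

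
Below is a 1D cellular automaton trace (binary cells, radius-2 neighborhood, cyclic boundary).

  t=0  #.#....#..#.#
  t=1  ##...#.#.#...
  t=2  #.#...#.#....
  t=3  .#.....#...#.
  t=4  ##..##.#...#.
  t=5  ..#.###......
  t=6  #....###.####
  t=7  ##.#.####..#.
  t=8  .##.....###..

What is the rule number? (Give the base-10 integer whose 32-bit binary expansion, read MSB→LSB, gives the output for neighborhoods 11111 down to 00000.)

3204736211

  #####|#  b31=1 t=6,i=11
  ####.|.  b30=0 t=6,i=12
  ###.#|#  b29=1 t=6,i=7
  ###..|#  b28=1 t=5,i=6
  ##.##|#  b27=1 t=6,i=8
  ##.#.|#  b26=1 t=0,i=1
  ##..#|#  b25=1 t=4,i=2
  ##...|#  b24=1 t=1,i=2
  #.###|.  b23=0 t=5,i=4
  #.##.|.  b22=0 t=0,i=12
  #.#.#|.  b21=0 t=1,i=7
  #.#..|.  b20=0 t=0,i=2
  #..##|.  b19=0 t=4,i=3
  #..#.|#  b18=1 t=0,i=9
  #...#|.  b17=0 t=1,i=3
  #....|.  b16=0 t=0,i=4
  .####|.  b15=0 t=6,i=10
  .###.|#  b14=1 t=5,i=5
  .##.#|#  b13=1 t=0,i=0
  .##..|.  b12=0 t=1,i=1
  .#.##|.  b11=0 t=0,i=11
  .#.#.|#  b10=1 t=1,i=6
  .#..#|.  b9=0 t=0,i=8
  .#...|.  b8=0 t=0,i=3
  ..###|#  b7=1 t=6,i=5
  ..##.|#  b6=1 t=1,i=0
  ..#.#|.  b5=0 t=0,i=10
  ..#..|#  b4=1 t=0,i=7
  ...##|.  b3=0 t=1,i=12
  ...#.|.  b2=0 t=0,i=6
  ....#|#  b1=1 t=0,i=5
  .....|#  b0=1 t=3,i=4
  bits 10111111000001000110010011010011 = 3204736211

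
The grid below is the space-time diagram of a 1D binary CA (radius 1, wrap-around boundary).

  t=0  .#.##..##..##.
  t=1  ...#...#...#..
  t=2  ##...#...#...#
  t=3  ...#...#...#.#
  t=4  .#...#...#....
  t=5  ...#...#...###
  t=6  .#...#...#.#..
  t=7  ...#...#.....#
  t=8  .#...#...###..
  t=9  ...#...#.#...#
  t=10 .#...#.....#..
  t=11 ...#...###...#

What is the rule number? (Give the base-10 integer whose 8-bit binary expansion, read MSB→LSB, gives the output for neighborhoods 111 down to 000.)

  nb ###: next=.  (t=2,i=0, bit7=0)
  nb ##.: next=.  (t=0,i=4, bit6=0)
  nb #.#: next=.  (t=0,i=2, bit5=0)
  nb #..: next=.  (t=0,i=5, bit4=0)
  nb .##: next=#  (t=0,i=3, bit3=1)
  nb .#.: next=.  (t=0,i=1, bit2=0)
  nb ..#: next=.  (t=0,i=0, bit1=0)
  nb ...: next=#  (t=1,i=0, bit0=1)
  bits 00001001 = 9

9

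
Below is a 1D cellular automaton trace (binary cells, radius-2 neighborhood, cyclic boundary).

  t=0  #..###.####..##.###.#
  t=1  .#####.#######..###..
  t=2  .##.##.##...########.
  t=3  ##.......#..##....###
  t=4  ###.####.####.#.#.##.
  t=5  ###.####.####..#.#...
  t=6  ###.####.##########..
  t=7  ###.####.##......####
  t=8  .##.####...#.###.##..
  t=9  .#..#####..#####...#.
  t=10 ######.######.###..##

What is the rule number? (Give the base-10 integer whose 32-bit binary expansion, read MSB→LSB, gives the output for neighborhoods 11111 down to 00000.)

  ##### -> .   bit 31 = 0  t=1,i=3
  ####. -> #   bit 30 = 1  t=0,i=9
  ###.# -> #   bit 29 = 1  t=0,i=5
  ###.. -> #   bit 28 = 1  t=0,i=10
  ##.## -> .   bit 27 = 0  t=0,i=6
  ##.#. -> .   bit 26 = 0  t=4,i=13
  ##..# -> #   bit 25 = 1  t=0,i=1
  ##... -> #   bit 24 = 1  t=1,i=19
  #.### -> #   bit 23 = 1  t=0,i=7
  #.##. -> .   bit 22 = 0  t=0,i=20
  #.#.# -> .   bit 21 = 0  t=4,i=14
  #.#.. -> #   bit 20 = 1  t=5,i=17
  #..## -> #   bit 19 = 1  t=0,i=2
  #..#. -> #   bit 18 = 1  t=5,i=14
  #...# -> .   bit 17 = 0  t=1,i=20
  #.... -> .   bit 16 = 0  t=3,i=3
  .#### -> #   bit 15 = 1  t=0,i=8
  .###. -> #   bit 14 = 1  t=0,i=4
  .##.# -> .   bit 13 = 0  t=0,i=14
  .##.. -> .   bit 12 = 0  t=0,i=0
  .#.## -> #   bit 11 = 1  t=4,i=17
  .#.#. -> #   bit 10 = 1  t=4,i=15
  .#..# -> #   bit 9 = 1  t=3,i=10
  .#... -> #   bit 8 = 1  t=5,i=18
  ..### -> #   bit 7 = 1  t=0,i=3
  ..##. -> #   bit 6 = 1  t=0,i=13
  ..#.# -> #   bit 5 = 1  t=5,i=15
  ..#.. -> #   bit 4 = 1  t=3,i=9
  ...## -> .   bit 3 = 0  t=1,i=0
  ...#. -> .   bit 2 = 0  t=3,i=8
  ....# -> #   bit 1 = 1  t=3,i=7
  ..... -> #   bit 0 = 1  t=3,i=4
  bits 01110011100111001100111111110011 = 1939656691

1939656691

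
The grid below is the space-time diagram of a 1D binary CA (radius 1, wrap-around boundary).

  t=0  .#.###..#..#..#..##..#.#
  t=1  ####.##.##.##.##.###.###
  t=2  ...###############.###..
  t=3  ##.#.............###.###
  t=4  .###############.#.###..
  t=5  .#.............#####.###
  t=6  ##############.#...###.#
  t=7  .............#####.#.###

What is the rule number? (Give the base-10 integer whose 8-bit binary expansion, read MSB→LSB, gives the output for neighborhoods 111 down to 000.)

125

  [7] ### => .  t=0,i=4
  [6] ##. => #  t=0,i=5
  [5] #.# => #  t=0,i=0
  [4] #.. => #  t=0,i=6
  [3] .## => #  t=0,i=3
  [2] .#. => #  t=0,i=1
  [1] ..# => .  t=0,i=7
  [0] ... => #  t=2,i=0
  bits 01111101 = 125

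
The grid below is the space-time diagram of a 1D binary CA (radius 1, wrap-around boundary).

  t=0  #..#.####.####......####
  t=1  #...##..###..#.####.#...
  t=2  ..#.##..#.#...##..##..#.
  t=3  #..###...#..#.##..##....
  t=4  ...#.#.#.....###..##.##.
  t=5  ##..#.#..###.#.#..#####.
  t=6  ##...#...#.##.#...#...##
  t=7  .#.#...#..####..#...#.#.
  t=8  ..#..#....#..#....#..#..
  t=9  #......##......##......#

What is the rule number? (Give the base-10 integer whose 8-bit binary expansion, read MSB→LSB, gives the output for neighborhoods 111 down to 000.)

  ###|.  b7=0 t=0,i=6
  ##.|#  b6=1 t=0,i=0
  #.#|#  b5=1 t=0,i=4
  #..|.  b4=0 t=0,i=1
  .##|#  b3=1 t=0,i=5
  .#.|.  b2=0 t=0,i=3
  ..#|.  b1=0 t=0,i=2
  ...|#  b0=1 t=0,i=15
  bits 01101001 = 105

105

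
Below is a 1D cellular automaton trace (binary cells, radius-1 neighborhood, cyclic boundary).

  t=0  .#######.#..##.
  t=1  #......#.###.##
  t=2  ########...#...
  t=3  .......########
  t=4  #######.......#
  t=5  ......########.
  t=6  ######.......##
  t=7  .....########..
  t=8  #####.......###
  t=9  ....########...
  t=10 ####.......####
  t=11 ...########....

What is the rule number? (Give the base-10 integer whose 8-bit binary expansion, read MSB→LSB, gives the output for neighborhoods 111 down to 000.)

87

  ### -> .   bit 7 = 0  t=0,i=2
  ##. -> #   bit 6 = 1  t=0,i=7
  #.# -> .   bit 5 = 0  t=0,i=8
  #.. -> #   bit 4 = 1  t=0,i=10
  .## -> .   bit 3 = 0  t=0,i=1
  .#. -> #   bit 2 = 1  t=0,i=9
  ..# -> #   bit 1 = 1  t=0,i=0
  ... -> #   bit 0 = 1  t=1,i=2
  bits 01010111 = 87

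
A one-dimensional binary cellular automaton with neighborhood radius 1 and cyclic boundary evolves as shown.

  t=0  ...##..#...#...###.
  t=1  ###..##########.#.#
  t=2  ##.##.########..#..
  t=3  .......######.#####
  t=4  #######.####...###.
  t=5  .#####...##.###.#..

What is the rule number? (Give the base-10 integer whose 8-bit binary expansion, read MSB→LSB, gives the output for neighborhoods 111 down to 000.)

151

  [7] ### => #  t=0,i=16
  [6] ##. => .  t=0,i=4
  [5] #.# => .  t=1,i=15
  [4] #.. => #  t=0,i=5
  [3] .## => .  t=0,i=3
  [2] .#. => #  t=0,i=7
  [1] ..# => #  t=0,i=2
  [0] ... => #  t=0,i=0
  bits 10010111 = 151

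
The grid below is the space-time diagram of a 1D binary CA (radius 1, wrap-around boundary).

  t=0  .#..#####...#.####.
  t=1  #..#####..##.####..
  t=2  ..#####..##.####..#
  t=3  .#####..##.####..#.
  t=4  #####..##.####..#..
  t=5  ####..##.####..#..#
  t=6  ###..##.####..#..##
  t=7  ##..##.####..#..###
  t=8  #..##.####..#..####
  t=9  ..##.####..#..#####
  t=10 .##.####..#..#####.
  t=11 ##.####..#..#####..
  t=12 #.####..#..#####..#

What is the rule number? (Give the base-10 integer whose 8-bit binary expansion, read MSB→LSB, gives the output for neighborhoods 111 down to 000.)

171

  nb ###: next=#  (t=0,i=5, bit7=1)
  nb ##.: next=.  (t=0,i=8, bit6=0)
  nb #.#: next=#  (t=0,i=13, bit5=1)
  nb #..: next=.  (t=0,i=2, bit4=0)
  nb .##: next=#  (t=0,i=4, bit3=1)
  nb .#.: next=.  (t=0,i=1, bit2=0)
  nb ..#: next=#  (t=0,i=0, bit1=1)
  nb ...: next=#  (t=0,i=10, bit0=1)
  bits 10101011 = 171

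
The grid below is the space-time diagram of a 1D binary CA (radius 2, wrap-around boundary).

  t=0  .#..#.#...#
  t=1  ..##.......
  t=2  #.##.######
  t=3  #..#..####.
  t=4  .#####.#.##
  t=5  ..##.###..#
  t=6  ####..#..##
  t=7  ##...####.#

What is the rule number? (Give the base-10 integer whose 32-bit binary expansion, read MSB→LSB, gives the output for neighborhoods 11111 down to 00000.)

  ##### -> #   bit 31 = 1  t=2,i=7
  ####. -> .   bit 30 = 0  t=2,i=10
  ###.# -> #   bit 29 = 1  t=2,i=0
  ###.. -> .   bit 28 = 0  t=5,i=7
  ##.## -> .   bit 27 = 0  t=2,i=1
  ##.#. -> #   bit 26 = 1  t=3,i=10
  ##..# -> .   bit 25 = 0  t=5,i=8
  ##... -> .   bit 24 = 0  t=1,i=4
  #.### -> .   bit 23 = 0  t=2,i=5
  #.##. -> .   bit 22 = 0  t=2,i=2
  #.#.# -> #   bit 21 = 1  t=4,i=7
  #.#.. -> .   bit 20 = 0  t=0,i=1
  #..## -> #   bit 19 = 1  t=3,i=5
  #..#. -> #   bit 18 = 1  t=0,i=3
  #...# -> .   bit 17 = 0  t=0,i=8
  #.... -> #   bit 16 = 1  t=1,i=5
  .#### -> #   bit 15 = 1  t=2,i=6
  .###. -> #   bit 14 = 1  t=5,i=6
  .##.# -> #   bit 13 = 1  t=2,i=3
  .##.. -> #   bit 12 = 1  t=1,i=3
  .#.## -> .   bit 11 = 0  t=4,i=8
  .#.#. -> .   bit 10 = 0  t=0,i=0
  .#..# -> #   bit 9 = 1  t=0,i=2
  .#... -> .   bit 8 = 0  t=0,i=7
  ..### -> .   bit 7 = 0  t=3,i=6
  ..##. -> #   bit 6 = 1  t=1,i=2
  ..#.# -> .   bit 5 = 0  t=0,i=4
  ..#.. -> #   bit 4 = 1  t=3,i=3
  ...## -> .   bit 3 = 0  t=1,i=1
  ...#. -> .   bit 2 = 0  t=0,i=9
  ....# -> #   bit 1 = 1  t=1,i=0
  ..... -> #   bit 0 = 1  t=1,i=6
  bits 10100100001011011111001001010011 = 2754474579

2754474579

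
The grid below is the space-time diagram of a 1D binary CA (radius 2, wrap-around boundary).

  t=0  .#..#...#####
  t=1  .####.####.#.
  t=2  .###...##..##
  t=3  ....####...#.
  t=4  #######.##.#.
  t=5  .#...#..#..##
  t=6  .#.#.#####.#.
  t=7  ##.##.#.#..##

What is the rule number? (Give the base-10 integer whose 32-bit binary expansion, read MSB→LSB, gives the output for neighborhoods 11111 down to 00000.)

  [31] ##### => .  t=0,i=10
  [30] ####. => #  t=0,i=11
  [29] ###.# => .  t=0,i=12
  [28] ###.. => .  t=2,i=3
  [27] ##.## => .  t=1,i=5
  [26] ##.#. => .  t=0,i=0
  [25] ##..# => .  t=2,i=9
  [24] ##... => #  t=2,i=4
  [23] #.### => .  t=1,i=6
  [22] #.##. => #  t=4,i=8
  [21] #.#.# => #  t=4,i=11
  [20] #.#.. => #  t=0,i=1
  [19] #..## => .  t=1,i=0
  [18] #..#. => #  t=0,i=3
  [17] #...# => #  t=0,i=6
  [16] #.... => #  t=3,i=0
  [15] .#### => #  t=0,i=9
  [14] .###. => .  t=2,i=2
  [13] .##.# => .  t=2,i=12
  [12] .##.. => .  t=2,i=8
  [11] .#.## => #  t=4,i=12
  [10] .#.#. => .  t=6,i=2
  [9] .#..# => #  t=0,i=2
  [8] .#... => .  t=0,i=5
  [7] ..### => #  t=0,i=8
  [6] ..##. => #  t=2,i=7
  [5] ..#.# => #  t=6,i=1
  [4] ..#.. => #  t=0,i=4
  [3] ...## => #  t=0,i=7
  [2] ...#. => .  t=3,i=10
  [1] ....# => #  t=3,i=2
  [0] ..... => #  t=3,i=1
  bits 01000001011101111000101011111011 = 1098353403

1098353403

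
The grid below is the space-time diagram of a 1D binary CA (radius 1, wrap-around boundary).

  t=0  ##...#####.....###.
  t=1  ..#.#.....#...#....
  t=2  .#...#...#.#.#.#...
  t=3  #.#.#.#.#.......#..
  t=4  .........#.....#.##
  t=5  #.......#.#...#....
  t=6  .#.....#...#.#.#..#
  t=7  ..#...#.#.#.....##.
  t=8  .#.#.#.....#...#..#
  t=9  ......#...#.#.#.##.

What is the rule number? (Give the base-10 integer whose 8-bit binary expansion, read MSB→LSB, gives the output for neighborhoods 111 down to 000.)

18

  nb ###: next=.  (t=0,i=6, bit7=0)
  nb ##.: next=.  (t=0,i=1, bit6=0)
  nb #.#: next=.  (t=0,i=18, bit5=0)
  nb #..: next=#  (t=0,i=2, bit4=1)
  nb .##: next=.  (t=0,i=0, bit3=0)
  nb .#.: next=.  (t=1,i=2, bit2=0)
  nb ..#: next=#  (t=0,i=4, bit1=1)
  nb ...: next=.  (t=0,i=3, bit0=0)
  bits 00010010 = 18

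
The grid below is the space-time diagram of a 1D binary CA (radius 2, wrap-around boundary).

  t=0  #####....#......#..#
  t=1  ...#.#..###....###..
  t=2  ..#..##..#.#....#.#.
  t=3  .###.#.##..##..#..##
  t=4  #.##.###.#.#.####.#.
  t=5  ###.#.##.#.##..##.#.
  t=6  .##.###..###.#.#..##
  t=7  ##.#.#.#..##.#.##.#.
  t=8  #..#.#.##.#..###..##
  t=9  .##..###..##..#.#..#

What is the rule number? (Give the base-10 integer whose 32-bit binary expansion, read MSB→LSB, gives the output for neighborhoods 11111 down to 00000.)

1802783572

  [31] ##### => .  t=0,i=1
  [30] ####. => #  t=0,i=3
  [29] ###.# => #  t=3,i=3
  [28] ###.. => .  t=0,i=4
  [27] ##.## => #  t=3,i=0
  [26] ##.#. => .  t=3,i=4
  [25] ##..# => #  t=2,i=7
  [24] ##... => #  t=0,i=5
  [23] #.### => .  t=3,i=1
  [22] #.##. => #  t=3,i=7
  [21] #.#.# => #  t=3,i=5
  [20] #.#.. => #  t=1,i=5
  [19] #..## => .  t=0,i=18
  [18] #..#. => #  t=2,i=8
  [17] #...# => .  t=2,i=0
  [16] #.... => .  t=0,i=6
  [15] .#### => .  t=0,i=0
  [14] .###. => #  t=1,i=9
  [13] .##.# => .  t=3,i=19
  [12] .##.. => .  t=2,i=6
  [11] .#.## => #  t=3,i=6
  [10] .#.#. => .  t=1,i=4
  [9] .#..# => #  t=0,i=17
  [8] .#... => #  t=0,i=10
  [7] ..### => .  t=0,i=19
  [6] ..##. => #  t=2,i=5
  [5] ..#.# => .  t=1,i=3
  [4] ..#.. => #  t=0,i=9
  [3] ...## => .  t=1,i=14
  [2] ...#. => #  t=0,i=8
  [1] ....# => .  t=0,i=7
  [0] ..... => .  t=0,i=12
  bits 01101011011101000100101101010100 = 1802783572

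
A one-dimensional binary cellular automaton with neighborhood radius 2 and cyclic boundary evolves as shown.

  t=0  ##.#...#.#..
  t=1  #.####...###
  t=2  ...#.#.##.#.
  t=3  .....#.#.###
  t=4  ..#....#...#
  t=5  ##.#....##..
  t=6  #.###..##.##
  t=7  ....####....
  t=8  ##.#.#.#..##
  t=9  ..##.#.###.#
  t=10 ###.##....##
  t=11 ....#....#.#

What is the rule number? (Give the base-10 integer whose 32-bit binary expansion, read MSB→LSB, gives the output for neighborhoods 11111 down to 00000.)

  #####|.  b31=0 t=10,i=0
  ####.|.  b30=0 t=1,i=4
  ###.#|.  b29=0 t=1,i=0
  ###..|#  b28=1 t=1,i=5
  ##.##|.  b27=0 t=1,i=1
  ##.#.|#  b26=1 t=0,i=2
  ##..#|#  b25=1 t=5,i=10
  ##...|.  b24=0 t=1,i=6
  #.###|.  b23=0 t=1,i=2
  #.##.|#  b22=1 t=2,i=7
  #.#.#|#  b21=1 t=2,i=5
  #.#..|#  b20=1 t=0,i=3
  #..##|#  b19=1 t=0,i=11
  #..#.|#  b18=1 t=4,i=1
  #...#|#  b17=1 t=0,i=5
  #....|.  b16=0 t=2,i=0
  .####|#  b15=1 t=1,i=3
  .###.|.  b14=0 t=3,i=10
  .##.#|.  b13=0 t=0,i=1
  .##..|.  b12=0 t=5,i=9
  .#.##|.  b11=0 t=2,i=6
  .#.#.|.  b10=0 t=0,i=8
  .#..#|#  b9=1 t=0,i=10
  .#...|#  b8=1 t=0,i=4
  ..###|.  b7=0 t=1,i=9
  ..##.|#  b6=1 t=0,i=0
  ..#.#|.  b5=0 t=0,i=7
  ..#..|.  b4=0 t=4,i=2
  ...##|#  b3=1 t=1,i=8
  ...#.|.  b2=0 t=0,i=6
  ....#|.  b1=0 t=2,i=1
  .....|#  b0=1 t=3,i=2
  bits 00010110011111101000001101001001 = 377389897

377389897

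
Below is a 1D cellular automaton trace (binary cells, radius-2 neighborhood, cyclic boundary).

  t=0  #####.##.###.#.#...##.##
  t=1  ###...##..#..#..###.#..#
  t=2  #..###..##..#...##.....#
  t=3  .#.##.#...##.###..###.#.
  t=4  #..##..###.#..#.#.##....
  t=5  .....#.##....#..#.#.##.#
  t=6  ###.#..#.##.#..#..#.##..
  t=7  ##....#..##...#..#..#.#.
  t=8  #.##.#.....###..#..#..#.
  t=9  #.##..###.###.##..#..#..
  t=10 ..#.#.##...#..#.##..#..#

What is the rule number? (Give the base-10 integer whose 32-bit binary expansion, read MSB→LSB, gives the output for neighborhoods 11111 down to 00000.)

2204623245

  nb #####: next=#  (t=0,i=0, bit31=1)
  nb ####.: next=.  (t=0,i=3, bit30=0)
  nb ###.#: next=.  (t=0,i=4, bit29=0)
  nb ###..: next=.  (t=1,i=2, bit28=0)
  nb ##.##: next=.  (t=0,i=5, bit27=0)
  nb ##.#.: next=.  (t=0,i=12, bit26=0)
  nb ##..#: next=#  (t=1,i=8, bit25=1)
  nb ##...: next=#  (t=1,i=3, bit24=1)
  nb #.###: next=.  (t=0,i=9, bit23=0)
  nb #.##.: next=#  (t=0,i=6, bit22=1)
  nb #.#.#: next=#  (t=0,i=13, bit21=1)
  nb #.#..: next=.  (t=0,i=15, bit20=0)
  nb #..##: next=.  (t=1,i=15, bit19=0)
  nb #..#.: next=#  (t=1,i=9, bit18=1)
  nb #...#: next=#  (t=0,i=17, bit17=1)
  nb #....: next=#  (t=2,i=19, bit16=1)
  nb .####: next=#  (t=0,i=23, bit15=1)
  nb .###.: next=#  (t=0,i=10, bit14=1)
  nb .##.#: next=#  (t=0,i=7, bit13=1)
  nb .##..: next=.  (t=1,i=7, bit12=0)
  nb .#.##: next=.  (t=3,i=2, bit11=0)
  nb .#.#.: next=.  (t=0,i=14, bit10=0)
  nb .#..#: next=.  (t=1,i=11, bit9=0)
  nb .#...: next=#  (t=0,i=16, bit8=1)
  nb ..###: next=#  (t=1,i=16, bit7=1)
  nb ..##.: next=.  (t=0,i=19, bit6=0)
  nb ..#.#: next=.  (t=3,i=1, bit5=0)
  nb ..#..: next=.  (t=1,i=10, bit4=0)
  nb ...##: next=#  (t=0,i=18, bit3=1)
  nb ...#.: next=#  (t=4,i=23, bit2=1)
  nb ....#: next=.  (t=2,i=21, bit1=0)
  nb .....: next=#  (t=2,i=20, bit0=1)
  bits 10000011011001111110000110001101 = 2204623245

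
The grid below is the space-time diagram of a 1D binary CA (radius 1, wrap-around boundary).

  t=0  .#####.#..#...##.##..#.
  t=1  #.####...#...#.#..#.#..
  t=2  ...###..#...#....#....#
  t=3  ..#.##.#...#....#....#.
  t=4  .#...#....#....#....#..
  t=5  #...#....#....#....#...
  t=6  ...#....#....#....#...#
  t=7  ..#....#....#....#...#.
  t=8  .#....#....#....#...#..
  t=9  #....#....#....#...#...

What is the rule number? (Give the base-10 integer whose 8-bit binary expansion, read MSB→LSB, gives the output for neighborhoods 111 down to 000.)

194

  ### -> #   bit 7 = 1  t=0,i=2
  ##. -> #   bit 6 = 1  t=0,i=5
  #.# -> .   bit 5 = 0  t=0,i=6
  #.. -> .   bit 4 = 0  t=0,i=8
  .## -> .   bit 3 = 0  t=0,i=1
  .#. -> .   bit 2 = 0  t=0,i=7
  ..# -> #   bit 1 = 1  t=0,i=0
  ... -> .   bit 0 = 0  t=0,i=12
  bits 11000010 = 194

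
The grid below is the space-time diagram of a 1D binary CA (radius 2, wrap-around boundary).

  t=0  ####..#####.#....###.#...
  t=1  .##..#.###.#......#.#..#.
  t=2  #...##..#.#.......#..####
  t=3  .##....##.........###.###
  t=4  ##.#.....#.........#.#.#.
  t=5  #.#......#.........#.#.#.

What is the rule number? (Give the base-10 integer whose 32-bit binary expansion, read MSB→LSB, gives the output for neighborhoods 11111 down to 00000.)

3446587952

  ##### -> #   bit 31 = 1  t=0,i=8
  ####. -> #   bit 30 = 1  t=0,i=2
  ###.# -> .   bit 29 = 0  t=0,i=10
  ###.. -> .   bit 28 = 0  t=0,i=3
  ##.## -> #   bit 27 = 1  t=3,i=0
  ##.#. -> #   bit 26 = 1  t=0,i=11
  ##..# -> .   bit 25 = 0  t=0,i=4
  ##... -> #   bit 24 = 1  t=2,i=1
  #.### -> .   bit 23 = 0  t=1,i=7
  #.##. -> #   bit 22 = 1  t=3,i=1
  #.#.# -> #   bit 21 = 1  t=4,i=21
  #.#.. -> .   bit 20 = 0  t=0,i=12
  #..## -> #   bit 19 = 1  t=0,i=5
  #..#. -> #   bit 18 = 1  t=1,i=4
  #...# -> #   bit 17 = 1  t=0,i=23
  #.... -> .   bit 16 = 0  t=0,i=14
  .#### -> #   bit 15 = 1  t=0,i=1
  .###. -> #   bit 14 = 1  t=0,i=18
  .##.# -> .   bit 13 = 0  t=4,i=1
  .##.. -> .   bit 12 = 0  t=1,i=2
  .#.## -> .   bit 11 = 0  t=1,i=6
  .#.#. -> .   bit 10 = 0  t=1,i=19
  .#..# -> #   bit 9 = 1  t=1,i=21
  .#... -> .   bit 8 = 0  t=0,i=13
  ..### -> .   bit 7 = 0  t=0,i=0
  ..##. -> .   bit 6 = 0  t=1,i=1
  ..#.# -> #   bit 5 = 1  t=1,i=5
  ..#.. -> #   bit 4 = 1  t=1,i=23
  ...## -> .   bit 3 = 0  t=0,i=16
  ...#. -> .   bit 2 = 0  t=1,i=17
  ....# -> .   bit 1 = 0  t=0,i=15
  ..... -> .   bit 0 = 0  t=1,i=14
  bits 11001101011011101100001000110000 = 3446587952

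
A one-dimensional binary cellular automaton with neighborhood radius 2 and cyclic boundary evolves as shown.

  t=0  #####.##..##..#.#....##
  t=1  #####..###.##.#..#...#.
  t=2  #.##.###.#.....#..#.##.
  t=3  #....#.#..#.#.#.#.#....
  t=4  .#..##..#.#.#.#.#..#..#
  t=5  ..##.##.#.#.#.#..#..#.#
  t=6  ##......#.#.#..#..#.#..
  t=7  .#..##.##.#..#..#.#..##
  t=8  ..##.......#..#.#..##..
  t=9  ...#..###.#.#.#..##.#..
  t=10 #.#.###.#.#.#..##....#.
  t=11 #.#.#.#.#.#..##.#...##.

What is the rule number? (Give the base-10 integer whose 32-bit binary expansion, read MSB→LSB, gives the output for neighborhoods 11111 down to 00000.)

3802665893

  nb #####: next=#  (t=0,i=0, bit31=1)
  nb ####.: next=#  (t=0,i=3, bit30=1)
  nb ###.#: next=#  (t=0,i=4, bit29=1)
  nb ###..: next=.  (t=1,i=4, bit28=0)
  nb ##.##: next=.  (t=0,i=5, bit27=0)
  nb ##.#.: next=.  (t=1,i=13, bit26=0)
  nb ##..#: next=#  (t=0,i=8, bit25=1)
  nb ##...: next=.  (t=6,i=2, bit24=0)
  nb #.###: next=#  (t=1,i=0, bit23=1)
  nb #.##.: next=.  (t=0,i=6, bit22=0)
  nb #.#.#: next=#  (t=2,i=0, bit21=1)
  nb #.#..: next=.  (t=0,i=16, bit20=0)
  nb #..##: next=#  (t=0,i=9, bit19=1)
  nb #..#.: next=.  (t=0,i=13, bit18=0)
  nb #...#: next=.  (t=1,i=19, bit17=0)
  nb #....: next=.  (t=0,i=18, bit16=0)
  nb .####: next=.  (t=0,i=22, bit15=0)
  nb .###.: next=.  (t=1,i=8, bit14=0)
  nb .##.#: next=.  (t=1,i=12, bit13=0)
  nb .##..: next=#  (t=0,i=7, bit12=1)
  nb .#.##: next=.  (t=1,i=22, bit11=0)
  nb .#.#.: next=.  (t=0,i=15, bit10=0)
  nb .#..#: next=#  (t=1,i=15, bit9=1)
  nb .#...: next=#  (t=0,i=17, bit8=1)
  nb ..###: next=#  (t=0,i=21, bit7=1)
  nb ..##.: next=.  (t=0,i=10, bit6=0)
  nb ..#.#: next=#  (t=0,i=14, bit5=1)
  nb ..#..: next=.  (t=1,i=17, bit4=0)
  nb ...##: next=.  (t=0,i=20, bit3=0)
  nb ...#.: next=#  (t=1,i=20, bit2=1)
  nb ....#: next=.  (t=0,i=19, bit1=0)
  nb .....: next=#  (t=2,i=12, bit0=1)
  bits 11100010101010000001001110100101 = 3802665893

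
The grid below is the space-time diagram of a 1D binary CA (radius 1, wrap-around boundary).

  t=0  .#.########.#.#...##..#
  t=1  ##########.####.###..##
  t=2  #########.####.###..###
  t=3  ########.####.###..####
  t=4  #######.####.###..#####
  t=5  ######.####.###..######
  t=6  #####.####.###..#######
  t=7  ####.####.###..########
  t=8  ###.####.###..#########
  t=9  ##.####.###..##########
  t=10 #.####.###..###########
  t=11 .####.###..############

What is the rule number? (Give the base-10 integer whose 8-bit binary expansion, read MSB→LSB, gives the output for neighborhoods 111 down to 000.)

175

  ### -> #   bit 7 = 1  t=0,i=4
  ##. -> .   bit 6 = 0  t=0,i=10
  #.# -> #   bit 5 = 1  t=0,i=0
  #.. -> .   bit 4 = 0  t=0,i=15
  .## -> #   bit 3 = 1  t=0,i=3
  .#. -> #   bit 2 = 1  t=0,i=1
  ..# -> #   bit 1 = 1  t=0,i=17
  ... -> #   bit 0 = 1  t=0,i=16
  bits 10101111 = 175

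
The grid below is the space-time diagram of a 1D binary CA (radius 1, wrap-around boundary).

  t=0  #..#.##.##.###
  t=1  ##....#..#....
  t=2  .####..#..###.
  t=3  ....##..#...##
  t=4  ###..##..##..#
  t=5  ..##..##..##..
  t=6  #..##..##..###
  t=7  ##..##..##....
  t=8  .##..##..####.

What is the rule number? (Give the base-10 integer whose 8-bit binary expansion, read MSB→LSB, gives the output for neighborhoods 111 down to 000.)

  nb ###: next=.  (t=0,i=12, bit7=0)
  nb ##.: next=#  (t=0,i=0, bit6=1)
  nb #.#: next=.  (t=0,i=4, bit5=0)
  nb #..: next=#  (t=0,i=1, bit4=1)
  nb .##: next=.  (t=0,i=5, bit3=0)
  nb .#.: next=.  (t=0,i=3, bit2=0)
  nb ..#: next=.  (t=0,i=2, bit1=0)
  nb ...: next=#  (t=1,i=3, bit0=1)
  bits 01010001 = 81

81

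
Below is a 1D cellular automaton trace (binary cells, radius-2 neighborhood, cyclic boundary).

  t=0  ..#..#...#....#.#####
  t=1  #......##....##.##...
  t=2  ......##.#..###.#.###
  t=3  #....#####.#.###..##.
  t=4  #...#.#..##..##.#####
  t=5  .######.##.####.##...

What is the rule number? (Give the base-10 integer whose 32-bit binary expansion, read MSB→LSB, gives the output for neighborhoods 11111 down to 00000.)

668656748

  [31] ##### => .  t=0,i=18
  [30] ####. => .  t=0,i=19
  [29] ###.# => #  t=2,i=14
  [28] ###.. => .  t=0,i=20
  [27] ##.## => .  t=1,i=15
  [26] ##.#. => #  t=2,i=8
  [25] ##..# => #  t=0,i=0
  [24] ##... => #  t=1,i=9
  [23] #.### => #  t=0,i=16
  [22] #.##. => #  t=1,i=16
  [21] #.#.# => .  t=2,i=16
  [20] #.#.. => #  t=2,i=9
  [19] #..## => #  t=2,i=11
  [18] #..#. => .  t=0,i=1
  [17] #...# => #  t=0,i=7
  [16] #.... => .  t=0,i=11
  [15] .#### => #  t=0,i=17
  [14] .###. => #  t=2,i=13
  [13] .##.# => #  t=1,i=14
  [12] .##.. => .  t=1,i=8
  [11] .#.## => .  t=0,i=15
  [10] .#.#. => #  t=4,i=5
  [9] .#..# => .  t=0,i=3
  [8] .#... => .  t=0,i=6
  [7] ..### => .  t=2,i=12
  [6] ..##. => #  t=1,i=7
  [5] ..#.# => #  t=0,i=14
  [4] ..#.. => .  t=0,i=2
  [3] ...## => #  t=1,i=6
  [2] ...#. => #  t=0,i=8
  [1] ....# => .  t=0,i=12
  [0] ..... => .  t=1,i=3
  bits 00100111110110101110010001101100 = 668656748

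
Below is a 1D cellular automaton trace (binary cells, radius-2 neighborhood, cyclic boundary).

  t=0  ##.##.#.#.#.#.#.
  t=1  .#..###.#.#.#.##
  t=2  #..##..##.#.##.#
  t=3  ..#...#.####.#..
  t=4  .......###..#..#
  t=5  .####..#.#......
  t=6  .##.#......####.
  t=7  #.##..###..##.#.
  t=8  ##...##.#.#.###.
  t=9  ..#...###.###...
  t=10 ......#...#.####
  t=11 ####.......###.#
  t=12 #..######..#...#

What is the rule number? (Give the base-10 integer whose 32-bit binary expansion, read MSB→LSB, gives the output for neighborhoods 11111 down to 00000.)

  #####|.  b31=0 t=11,i=1
  ####.|.  b30=0 t=3,i=10
  ###.#|.  b29=0 t=1,i=6
  ###..|#  b28=1 t=4,i=9
  ##.##|.  b27=0 t=0,i=2
  ##.#.|#  b26=1 t=0,i=5
  ##..#|.  b25=0 t=2,i=1
  ##...|#  b24=1 t=8,i=2
  #.###|#  b23=1 t=3,i=8
  #.##.|.  b22=0 t=0,i=0
  #.#.#|#  b21=1 t=0,i=6
  #.#..|.  b20=0 t=1,i=1
  #..##|#  b19=1 t=1,i=3
  #..#.|.  b18=0 t=4,i=11
  #...#|.  b17=0 t=3,i=4
  #....|#  b16=1 t=3,i=15
  .####|#  b15=1 t=3,i=9
  .###.|.  b14=0 t=1,i=5
  .##.#|#  b13=1 t=0,i=1
  .##..|.  b12=0 t=2,i=0
  .#.##|#  b11=1 t=0,i=15
  .#.#.|.  b10=0 t=0,i=7
  .#..#|.  b9=0 t=1,i=2
  .#...|.  b8=0 t=3,i=3
  ..###|#  b7=1 t=1,i=4
  ..##.|.  b6=0 t=2,i=3
  ..#.#|.  b5=0 t=3,i=6
  ..#..|.  b4=0 t=3,i=2
  ...##|.  b3=0 t=4,i=6
  ...#.|.  b2=0 t=3,i=1
  ....#|.  b1=0 t=3,i=0
  .....|#  b0=1 t=4,i=2
  bits 00010101101010011010100010000001 = 363440257

363440257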